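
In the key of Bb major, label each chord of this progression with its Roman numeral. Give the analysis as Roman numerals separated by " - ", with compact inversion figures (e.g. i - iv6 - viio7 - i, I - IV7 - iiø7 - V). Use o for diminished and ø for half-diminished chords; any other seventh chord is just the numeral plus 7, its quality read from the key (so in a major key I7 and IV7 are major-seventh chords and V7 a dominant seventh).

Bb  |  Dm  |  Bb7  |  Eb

I - iii - V7/IV - IV

Bb: root Bb is the tonic; major triad there is I.
Dm: root D is the mediant; minor triad there is iii.
Bb7: a dominant seventh chord on Bb, the applied dominant of IV → V7/IV.
Eb: major triad on Eb = scale degree 4 → IV.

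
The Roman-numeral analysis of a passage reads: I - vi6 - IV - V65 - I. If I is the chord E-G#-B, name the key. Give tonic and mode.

E major

I is given as E-G#-B — a major triad with root E.
If E is scale degree 1 and the mode makes that degree carry a major triad, the tonic is E and the mode is major.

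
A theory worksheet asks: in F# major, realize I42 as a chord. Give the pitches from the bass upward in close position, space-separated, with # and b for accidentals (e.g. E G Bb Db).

The numeral's case and figure indicate a major seventh chord. In F# major its root, the first degree, is F#.
Stacking thirds from F# gives F#-A#-C#-E#.
With the 42 figure the chord is in third inversion; from the bass E# upward in close position it reads E#-F#-A#-C#.

E# F# A# C#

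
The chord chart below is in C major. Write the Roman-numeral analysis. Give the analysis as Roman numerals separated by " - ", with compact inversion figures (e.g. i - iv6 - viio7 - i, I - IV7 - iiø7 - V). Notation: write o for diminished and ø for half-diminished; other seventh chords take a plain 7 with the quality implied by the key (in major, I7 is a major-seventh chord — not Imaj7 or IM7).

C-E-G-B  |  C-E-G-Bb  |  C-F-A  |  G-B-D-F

I7 - V7/IV - IV64 - V7

C-E-G-B has root C, degree 1 in C major, so I7.
C-E-G-Bb is the secondary dominant of IV (dominant seventh chord on C): V7/IV.
C-F-A: major triad on F = scale degree 4 → IV64.
G-B-D-F: root G is the dominant; dominant seventh chord there is V7.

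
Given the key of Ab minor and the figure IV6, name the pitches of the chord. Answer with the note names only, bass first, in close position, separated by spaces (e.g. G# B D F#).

F Ab Db

Scale degree 4 in Ab minor is Db; here the chord built on it is altered to a major triad. IV6 is the major subdominant, borrowed from the parallel major.
So the chord is Db-F-Ab.
The figured bass 6 indicates first inversion, placing the third (F) in the bass: F-Ab-Db.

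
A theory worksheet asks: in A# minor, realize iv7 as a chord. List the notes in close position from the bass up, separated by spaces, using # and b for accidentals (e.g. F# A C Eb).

In A# minor, scale degree 4 is D#, and the diatonic chord built there is a minor seventh chord.
Stacking thirds from D# gives D#-F#-A#-C#.

D# F# A# C#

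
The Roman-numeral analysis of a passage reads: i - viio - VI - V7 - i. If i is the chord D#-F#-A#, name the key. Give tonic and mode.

D# minor

The chord D#m is a minor triad rooted on D#; its label is i.
If D# is scale degree 1 and the mode makes that degree carry a minor triad, the tonic is D# and the mode is minor.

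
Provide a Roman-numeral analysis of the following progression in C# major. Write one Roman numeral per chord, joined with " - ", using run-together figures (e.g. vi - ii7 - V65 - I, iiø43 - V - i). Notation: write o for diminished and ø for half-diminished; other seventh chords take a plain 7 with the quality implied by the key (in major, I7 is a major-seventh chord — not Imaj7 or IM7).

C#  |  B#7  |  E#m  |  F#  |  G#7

I - V7/iii - iii - IV - V7

C#: root C# is the tonic; major triad there is I.
B#7 is the secondary dominant of iii (dominant seventh chord on B#): V7/iii.
E#m: minor triad on E# = scale degree 3 → iii.
F#: root F# is the subdominant; major triad there is IV.
G#7: dominant seventh chord on G# = scale degree 5 → V7.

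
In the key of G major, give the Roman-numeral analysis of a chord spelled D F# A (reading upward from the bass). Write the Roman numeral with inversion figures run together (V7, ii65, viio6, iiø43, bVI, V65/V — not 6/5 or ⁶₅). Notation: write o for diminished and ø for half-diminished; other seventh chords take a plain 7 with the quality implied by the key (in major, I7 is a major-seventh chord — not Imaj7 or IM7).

V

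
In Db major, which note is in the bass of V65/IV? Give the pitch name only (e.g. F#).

F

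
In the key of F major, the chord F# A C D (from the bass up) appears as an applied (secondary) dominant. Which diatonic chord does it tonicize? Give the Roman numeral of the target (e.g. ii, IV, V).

The chord is a dominant seventh chord on D.
A dominant resolves down a perfect fifth: D → G. In F major, G is scale degree 2, i.e. ii.

ii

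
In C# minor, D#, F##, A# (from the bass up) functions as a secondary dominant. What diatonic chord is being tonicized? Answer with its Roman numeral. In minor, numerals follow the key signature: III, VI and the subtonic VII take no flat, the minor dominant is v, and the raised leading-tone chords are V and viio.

V

The chord is a major triad on D#.
A dominant resolves down a perfect fifth: D# → G#. In C# minor, G# is scale degree 5, i.e. V.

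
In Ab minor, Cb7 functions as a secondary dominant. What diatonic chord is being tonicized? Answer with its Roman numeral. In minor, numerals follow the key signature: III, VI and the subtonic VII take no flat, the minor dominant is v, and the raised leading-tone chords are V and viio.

VI

The chord is a dominant seventh chord on Cb.
A dominant resolves down a perfect fifth: Cb → Fb. In Ab minor, Fb is scale degree 6, i.e. VI.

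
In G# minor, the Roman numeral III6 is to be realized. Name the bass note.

III in G# minor has root B; the chord is B-D#-F#.
The figure 6 means first inversion — the third is in the bass.

D#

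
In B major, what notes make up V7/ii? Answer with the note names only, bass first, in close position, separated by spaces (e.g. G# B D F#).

G# B# D# F#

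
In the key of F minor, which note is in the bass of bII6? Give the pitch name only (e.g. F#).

bII in F minor has root Gb; the chord is Gb-Bb-Db.
The figure 6 means first inversion — the third is in the bass.

Bb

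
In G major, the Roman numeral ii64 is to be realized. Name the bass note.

E

ii in G major has root A; the chord is A-C-E.
The figure 64 means second inversion — the fifth is in the bass.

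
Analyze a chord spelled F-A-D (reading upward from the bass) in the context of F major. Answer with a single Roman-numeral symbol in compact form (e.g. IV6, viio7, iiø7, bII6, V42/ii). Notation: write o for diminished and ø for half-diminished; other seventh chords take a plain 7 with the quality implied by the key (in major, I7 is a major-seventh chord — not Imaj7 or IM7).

Stacked in thirds the chord is D-F-A: a minor triad on D.
In F major, D is the submediant; the diatonic minor triad there is vi.
With F in the bass the chord is in first inversion, so the figured bass is 6.

vi6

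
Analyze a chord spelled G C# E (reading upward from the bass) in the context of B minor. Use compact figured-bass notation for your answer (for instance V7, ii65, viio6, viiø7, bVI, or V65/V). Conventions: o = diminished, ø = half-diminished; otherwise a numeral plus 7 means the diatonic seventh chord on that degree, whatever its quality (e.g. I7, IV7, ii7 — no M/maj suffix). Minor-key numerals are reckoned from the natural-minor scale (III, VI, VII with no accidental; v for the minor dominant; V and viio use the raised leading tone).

iio64

Stacked in thirds the chord is C#-E-G: a diminished triad on C#.
In B minor, C# is the supertonic; the diatonic diminished triad there is iio.
With G in the bass the chord is in second inversion, so the figured bass is 64.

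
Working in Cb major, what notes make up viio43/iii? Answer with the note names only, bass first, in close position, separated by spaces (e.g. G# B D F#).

Ab Cb D F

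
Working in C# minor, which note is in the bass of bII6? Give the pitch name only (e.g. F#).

bII in C# minor has root D; the chord is D-F#-A.
The figure 6 means first inversion — the third is in the bass.

F#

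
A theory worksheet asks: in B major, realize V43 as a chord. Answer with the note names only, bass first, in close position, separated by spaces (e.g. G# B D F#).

The numeral's case and figure indicate a dominant seventh chord. In B major its root, scale degree 5, is F#.
Stacking thirds from F# gives F#-A#-C#-E.
The figured bass 43 indicates second inversion, placing the fifth (C#) in the bass: C#-E-F#-A#.

C# E F# A#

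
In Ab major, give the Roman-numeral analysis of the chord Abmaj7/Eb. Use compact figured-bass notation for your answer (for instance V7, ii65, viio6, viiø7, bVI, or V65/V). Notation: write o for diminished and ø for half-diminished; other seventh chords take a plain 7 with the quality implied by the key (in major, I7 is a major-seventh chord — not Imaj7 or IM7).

Stacked in thirds the chord is Ab-C-Eb-G: a major seventh chord on Ab.
In Ab major, Ab is the tonic; the diatonic major seventh chord there is I7.
With Eb in the bass the chord is in second inversion, so the figured bass is 43.

I43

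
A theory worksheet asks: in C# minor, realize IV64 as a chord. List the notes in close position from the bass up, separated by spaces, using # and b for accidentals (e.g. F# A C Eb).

C# F# A#

IV64 is the major subdominant, borrowed from the parallel major. In C# minor that root is F#.
So the chord is F#-A#-C#, a major triad.
With the 64 figure the chord is in second inversion; from the bass C# upward in close position it reads C#-F#-A#.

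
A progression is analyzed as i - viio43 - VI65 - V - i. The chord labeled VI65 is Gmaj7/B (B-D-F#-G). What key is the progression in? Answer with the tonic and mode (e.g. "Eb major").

B minor

The chord Gmaj7/B is a major seventh chord rooted on G; its label is VI65.
If G is scale degree 6 and the mode makes that degree carry a major seventh chord, the tonic is B and the mode is minor.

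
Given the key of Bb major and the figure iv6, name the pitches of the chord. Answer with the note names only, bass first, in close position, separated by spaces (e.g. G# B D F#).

Gb Bb Eb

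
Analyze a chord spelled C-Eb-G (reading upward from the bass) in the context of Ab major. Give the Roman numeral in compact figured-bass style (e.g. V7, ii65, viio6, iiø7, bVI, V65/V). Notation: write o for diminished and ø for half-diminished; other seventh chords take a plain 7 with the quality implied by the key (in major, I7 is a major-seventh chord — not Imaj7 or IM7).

iii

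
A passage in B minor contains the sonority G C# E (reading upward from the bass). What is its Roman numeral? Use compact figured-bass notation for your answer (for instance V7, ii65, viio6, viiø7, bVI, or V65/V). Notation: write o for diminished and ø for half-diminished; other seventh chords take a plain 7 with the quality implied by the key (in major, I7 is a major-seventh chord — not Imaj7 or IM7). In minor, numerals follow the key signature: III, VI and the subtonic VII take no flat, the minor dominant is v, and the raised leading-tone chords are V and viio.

iio64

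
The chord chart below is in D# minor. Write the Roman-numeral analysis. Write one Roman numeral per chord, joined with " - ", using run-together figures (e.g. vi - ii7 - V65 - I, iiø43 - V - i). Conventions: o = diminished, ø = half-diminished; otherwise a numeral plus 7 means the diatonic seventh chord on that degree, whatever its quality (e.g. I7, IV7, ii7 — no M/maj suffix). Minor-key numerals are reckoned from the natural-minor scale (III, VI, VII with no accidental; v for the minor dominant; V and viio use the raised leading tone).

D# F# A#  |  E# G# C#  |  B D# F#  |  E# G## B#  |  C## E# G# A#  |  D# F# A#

D#-F#-A#: minor triad on D# = scale degree 1 → i.
E#-G#-C#: root C# is the subtonic; major triad there is VII6.
B-D#-F#: root B is the submediant; major triad there is VI.
E#-G##-B#: a major triad on E#, the applied dominant of V → V/V.
C##-E#-G#-A#: root A# is the dominant; dominant seventh chord there is V65.
D#-F#-A#: root D# is the tonic; minor triad there is i.

i - VII6 - VI - V/V - V65 - i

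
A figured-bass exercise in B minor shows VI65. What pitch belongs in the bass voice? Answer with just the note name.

B

VI in B minor has root G; the chord is G-B-D-F#.
The figure 65 means first inversion — the third is in the bass.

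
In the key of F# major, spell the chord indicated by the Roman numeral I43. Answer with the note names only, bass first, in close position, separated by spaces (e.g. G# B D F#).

C# E# F# A#

The numeral's case and figure indicate a major seventh chord. In F# major its root, the first degree, is F#.
Stacking thirds from F# gives F#-A#-C#-E#.
With the 43 figure the chord is in second inversion; from the bass C# upward in close position it reads C#-E#-F#-A#.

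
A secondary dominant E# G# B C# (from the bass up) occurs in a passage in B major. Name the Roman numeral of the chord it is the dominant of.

V

The chord is a dominant seventh chord on C#.
A dominant resolves down a perfect fifth: C# → F#. In B major, F# is scale degree 5, i.e. V.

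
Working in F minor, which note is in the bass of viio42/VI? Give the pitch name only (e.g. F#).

Bbb

The applied chord viio42/VI is rooted on C: C-Eb-Gb-Bbb.
The figure 42 means third inversion — the seventh is in the bass.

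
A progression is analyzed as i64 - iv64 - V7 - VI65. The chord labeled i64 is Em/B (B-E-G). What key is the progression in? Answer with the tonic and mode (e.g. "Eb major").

E minor

i64 is given as B-E-G — a minor triad with root E.
If E is scale degree 1 and the mode makes that degree carry a minor triad, the tonic is E and the mode is minor.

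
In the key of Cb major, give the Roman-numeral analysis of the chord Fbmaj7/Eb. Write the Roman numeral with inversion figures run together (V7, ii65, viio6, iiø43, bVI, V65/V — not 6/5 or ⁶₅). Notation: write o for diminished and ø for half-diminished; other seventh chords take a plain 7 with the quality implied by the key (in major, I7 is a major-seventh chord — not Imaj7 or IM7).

Stacked in thirds the chord is Fb-Ab-Cb-Eb: a major seventh chord on Fb.
In Cb major, Fb is the subdominant; the diatonic major seventh chord there is IV7.
With Eb in the bass the chord is in third inversion, so the figured bass is 42.

IV42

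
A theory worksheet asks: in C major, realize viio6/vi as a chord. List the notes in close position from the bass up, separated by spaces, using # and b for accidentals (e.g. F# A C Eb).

viio6/vi is a secondary leading-tone chord. The target vi is A in C major; the applied chord is rooted a semitone below, on G#.
Building a diminished triad on G# gives G#-B-D.
With the 6 figure the chord is in first inversion; from the bass B upward in close position it reads B-D-G#.

B D G#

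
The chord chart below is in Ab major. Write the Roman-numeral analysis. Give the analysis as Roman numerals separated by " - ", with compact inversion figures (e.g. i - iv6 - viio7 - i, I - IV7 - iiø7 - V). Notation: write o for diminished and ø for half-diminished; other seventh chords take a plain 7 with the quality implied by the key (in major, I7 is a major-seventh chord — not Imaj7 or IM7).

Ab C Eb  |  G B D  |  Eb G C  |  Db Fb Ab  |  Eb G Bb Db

I - V/iii - iii6 - iv - V7

Ab-C-Eb: major triad on Ab = scale degree 1 → I.
G-B-D is the secondary dominant of iii (major triad on G): V/iii.
Eb-G-C: root C is the mediant; minor triad there is iii6.
Db-Fb-Ab: Db with this quality isn't in the key; it's iv, borrowed from the parallel minor.
Eb-G-Bb-Db: root Eb is the dominant; dominant seventh chord there is V7.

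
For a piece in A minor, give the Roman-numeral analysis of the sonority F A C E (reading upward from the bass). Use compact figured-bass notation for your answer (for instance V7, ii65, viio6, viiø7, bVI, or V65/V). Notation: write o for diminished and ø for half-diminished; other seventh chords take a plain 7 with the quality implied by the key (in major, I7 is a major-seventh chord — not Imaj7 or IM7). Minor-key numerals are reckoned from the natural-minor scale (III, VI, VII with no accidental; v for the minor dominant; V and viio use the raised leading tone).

VI7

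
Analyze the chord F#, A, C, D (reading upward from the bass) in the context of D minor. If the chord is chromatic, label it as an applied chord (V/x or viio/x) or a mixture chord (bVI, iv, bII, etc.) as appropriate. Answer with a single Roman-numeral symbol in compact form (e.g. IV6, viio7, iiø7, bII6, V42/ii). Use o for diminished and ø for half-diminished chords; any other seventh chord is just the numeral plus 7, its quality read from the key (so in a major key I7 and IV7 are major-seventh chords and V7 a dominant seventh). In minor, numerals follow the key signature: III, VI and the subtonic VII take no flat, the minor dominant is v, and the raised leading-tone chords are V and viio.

V65/iv

The pitches D-F#-A-C form a dominant seventh chord rooted on D.
D is not a diatonic chord root with this quality in D minor, but it lies a perfect fifth above G (iv), so the chord functions as an applied dominant of iv.
With F# in the bass the chord is in first inversion, so the figured bass is 65.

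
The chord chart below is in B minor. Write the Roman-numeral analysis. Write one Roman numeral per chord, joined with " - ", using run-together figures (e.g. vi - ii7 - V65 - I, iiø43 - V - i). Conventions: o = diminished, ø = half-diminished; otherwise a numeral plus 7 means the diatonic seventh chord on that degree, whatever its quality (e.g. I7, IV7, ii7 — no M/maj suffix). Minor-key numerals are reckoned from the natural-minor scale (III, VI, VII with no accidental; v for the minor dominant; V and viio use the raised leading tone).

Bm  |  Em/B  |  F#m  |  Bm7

i - iv64 - v - i7

Bm has root B, degree 1 in B minor, so i.
Em/B has root E, degree 4 in B minor, so iv64.
F#m: minor triad on F# = scale degree 5 → v.
Bm7 has root B, degree 1 in B minor, so i7.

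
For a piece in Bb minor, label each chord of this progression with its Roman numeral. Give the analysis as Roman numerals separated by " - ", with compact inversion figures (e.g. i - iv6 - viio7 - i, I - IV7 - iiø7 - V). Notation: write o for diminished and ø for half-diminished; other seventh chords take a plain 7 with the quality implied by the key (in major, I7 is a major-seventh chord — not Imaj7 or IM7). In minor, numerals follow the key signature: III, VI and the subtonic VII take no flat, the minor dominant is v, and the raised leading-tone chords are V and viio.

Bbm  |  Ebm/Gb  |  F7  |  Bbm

i - iv6 - V7 - i

Bbm has root Bb, degree 1 in Bb minor, so i.
Ebm/Gb: root Eb is the subdominant; minor triad there is iv6.
F7 has root F, degree 5 in Bb minor, so V7.
Bbm: minor triad on Bb = scale degree 1 → i.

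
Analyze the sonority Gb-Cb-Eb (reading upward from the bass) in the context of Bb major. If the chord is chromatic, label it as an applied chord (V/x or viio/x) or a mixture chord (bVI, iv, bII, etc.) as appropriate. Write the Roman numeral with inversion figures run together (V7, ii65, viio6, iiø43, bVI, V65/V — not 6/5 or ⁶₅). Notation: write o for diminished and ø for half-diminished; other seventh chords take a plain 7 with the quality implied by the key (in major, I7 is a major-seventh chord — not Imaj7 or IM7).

bII64

The pitches Cb-Eb-Gb form a major triad rooted on Cb.
Cb is the lowered second degree of Bb major (diatonic 2 would be C). This is the Neapolitan chord — a major triad on the lowered second degree.
With Gb in the bass the chord is in second inversion, so the figured bass is 64.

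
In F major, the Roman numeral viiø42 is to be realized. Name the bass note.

D

viiø in F major has root E; the chord is E-G-Bb-D.
The figure 42 means third inversion — the seventh is in the bass.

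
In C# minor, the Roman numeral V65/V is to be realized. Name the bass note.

The applied chord V65/V is rooted on D#: D#-F##-A#-C#.
The figure 65 means first inversion — the third is in the bass.

F##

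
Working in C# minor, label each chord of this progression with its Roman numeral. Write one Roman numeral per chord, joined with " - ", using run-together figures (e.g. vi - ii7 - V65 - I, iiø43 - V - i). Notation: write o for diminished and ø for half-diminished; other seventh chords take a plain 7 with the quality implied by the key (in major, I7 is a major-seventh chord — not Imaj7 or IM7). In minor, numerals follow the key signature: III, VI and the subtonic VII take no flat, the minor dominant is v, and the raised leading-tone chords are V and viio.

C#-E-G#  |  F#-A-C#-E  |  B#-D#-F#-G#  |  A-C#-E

i - iv7 - V65 - VI

C#-E-G#: minor triad on C# = scale degree 1 → i.
F#-A-C#-E has root F#, degree 4 in C# minor, so iv7.
B#-D#-F#-G#: dominant seventh chord on G# = scale degree 5 → V65.
A-C#-E has root A, degree 6 in C# minor, so VI.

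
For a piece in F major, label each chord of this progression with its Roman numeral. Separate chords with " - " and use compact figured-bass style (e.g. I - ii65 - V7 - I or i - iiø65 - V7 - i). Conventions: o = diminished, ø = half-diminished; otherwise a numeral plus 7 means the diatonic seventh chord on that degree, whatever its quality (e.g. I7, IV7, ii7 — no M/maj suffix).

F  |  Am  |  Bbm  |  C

F: major triad on F = scale degree 1 → I.
Am has root A, degree 3 in F major, so iii.
Bbm: Bb with this quality isn't in the key; it's iv, borrowed from the parallel minor.
C has root C, degree 5 in F major, so V.

I - iii - iv - V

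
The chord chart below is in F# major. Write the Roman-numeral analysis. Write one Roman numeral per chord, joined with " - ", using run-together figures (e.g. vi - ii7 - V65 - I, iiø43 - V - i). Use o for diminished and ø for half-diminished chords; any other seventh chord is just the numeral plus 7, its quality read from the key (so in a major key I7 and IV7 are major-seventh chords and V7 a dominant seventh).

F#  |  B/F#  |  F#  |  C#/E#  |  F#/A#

I - IV64 - I - V6 - I6

F#: major triad on F# = scale degree 1 → I.
B/F#: root B is the subdominant; major triad there is IV64.
F#: major triad on F# = scale degree 1 → I.
C#/E#: major triad on C# = scale degree 5 → V6.
F#/A# has root F#, degree 1 in F# major, so I6.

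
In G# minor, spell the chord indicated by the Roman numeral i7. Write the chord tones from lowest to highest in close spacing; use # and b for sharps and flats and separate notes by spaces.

In G# minor, scale degree 1 is G#, and the diatonic chord built there is a minor seventh chord.
Stacking thirds from G# gives G#-B-D#-F#.

G# B D# F#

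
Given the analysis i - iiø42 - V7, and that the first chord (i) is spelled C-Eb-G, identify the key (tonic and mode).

C minor

The chord Cm is a minor triad rooted on C; its label is i.
If C is scale degree 1 and the mode makes that degree carry a minor triad, the tonic is C and the mode is minor.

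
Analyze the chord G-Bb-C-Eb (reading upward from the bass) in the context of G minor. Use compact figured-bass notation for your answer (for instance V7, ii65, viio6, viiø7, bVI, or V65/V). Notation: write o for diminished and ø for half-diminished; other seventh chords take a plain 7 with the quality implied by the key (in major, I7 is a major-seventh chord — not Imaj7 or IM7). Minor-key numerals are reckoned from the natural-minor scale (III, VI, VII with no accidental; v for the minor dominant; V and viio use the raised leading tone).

The pitches C-Eb-G-Bb form a minor seventh chord rooted on C.
In G minor, C is the subdominant; the diatonic minor seventh chord there is iv7.
With G in the bass the chord is in second inversion, so the figured bass is 43.

iv43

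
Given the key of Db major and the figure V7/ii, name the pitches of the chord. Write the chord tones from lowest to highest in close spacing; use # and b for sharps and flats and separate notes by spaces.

V7/ii is a secondary dominant — the dominant seventh of ii. ii in Db major is Eb, so the applied chord's root is Bb, a perfect fifth above.
Building a dominant seventh chord on Bb gives Bb-D-F-Ab.

Bb D F Ab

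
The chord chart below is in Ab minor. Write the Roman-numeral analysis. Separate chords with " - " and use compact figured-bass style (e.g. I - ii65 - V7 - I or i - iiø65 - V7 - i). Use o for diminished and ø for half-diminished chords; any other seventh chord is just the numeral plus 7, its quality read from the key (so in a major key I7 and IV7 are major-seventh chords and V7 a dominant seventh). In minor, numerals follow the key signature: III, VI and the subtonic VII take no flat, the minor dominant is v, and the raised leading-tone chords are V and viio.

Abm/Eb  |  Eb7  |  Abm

i64 - V7 - i

Abm/Eb: root Ab is the tonic; minor triad there is i64.
Eb7 has root Eb, degree 5 in Ab minor, so V7.
Abm has root Ab, degree 1 in Ab minor, so i.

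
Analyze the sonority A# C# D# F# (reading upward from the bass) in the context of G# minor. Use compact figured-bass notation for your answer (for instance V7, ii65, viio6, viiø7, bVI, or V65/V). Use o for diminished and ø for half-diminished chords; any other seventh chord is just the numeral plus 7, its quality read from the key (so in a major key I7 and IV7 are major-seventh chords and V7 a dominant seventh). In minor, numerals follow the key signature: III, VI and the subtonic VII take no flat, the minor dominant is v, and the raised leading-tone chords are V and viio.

Stacked in thirds the chord is D#-F#-A#-C#: a minor seventh chord on D#.
D# is scale degree 5 in G# minor, and a minor seventh chord on that degree is written v7.
With A# in the bass the chord is in second inversion, so the figured bass is 43.

v43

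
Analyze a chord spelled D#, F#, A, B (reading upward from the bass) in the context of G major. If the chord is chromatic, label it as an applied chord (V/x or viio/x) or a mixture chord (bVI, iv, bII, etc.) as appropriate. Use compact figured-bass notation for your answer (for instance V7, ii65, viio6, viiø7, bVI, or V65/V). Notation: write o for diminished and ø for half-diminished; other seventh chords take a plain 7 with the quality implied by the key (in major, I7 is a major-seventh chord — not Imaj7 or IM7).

V65/vi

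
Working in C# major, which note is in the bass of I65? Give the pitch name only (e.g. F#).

E#

I in C# major has root C#; the chord is C#-E#-G#-B#.
The figure 65 means first inversion — the third is in the bass.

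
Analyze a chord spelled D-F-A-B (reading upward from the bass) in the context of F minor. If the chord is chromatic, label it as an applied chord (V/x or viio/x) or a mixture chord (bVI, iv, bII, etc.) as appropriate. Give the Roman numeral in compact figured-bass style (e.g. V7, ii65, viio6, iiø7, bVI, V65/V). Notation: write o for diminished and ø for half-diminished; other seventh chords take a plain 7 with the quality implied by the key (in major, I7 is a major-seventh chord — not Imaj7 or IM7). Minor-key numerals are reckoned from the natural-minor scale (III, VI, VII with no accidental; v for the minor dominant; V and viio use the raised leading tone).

Stacked in thirds the chord is B-D-F-A: a half-diminished seventh chord on B.
B sits a half step below C (V in F minor); a diminished chord there is the applied leading-tone chord of V.
With D in the bass the chord is in first inversion, so the figured bass is 65.

viiø65/V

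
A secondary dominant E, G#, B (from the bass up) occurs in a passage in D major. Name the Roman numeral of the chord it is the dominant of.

V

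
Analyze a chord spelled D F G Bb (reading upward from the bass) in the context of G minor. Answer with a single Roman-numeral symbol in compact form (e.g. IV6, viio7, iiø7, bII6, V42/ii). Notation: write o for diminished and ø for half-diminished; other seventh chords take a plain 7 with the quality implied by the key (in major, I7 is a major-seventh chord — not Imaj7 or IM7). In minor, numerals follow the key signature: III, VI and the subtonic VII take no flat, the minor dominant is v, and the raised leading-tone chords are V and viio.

The pitches G-Bb-D-F form a minor seventh chord rooted on G.
G is scale degree 1 in G minor, and a minor seventh chord on that degree is written i7.
With D in the bass the chord is in second inversion, so the figured bass is 43.

i43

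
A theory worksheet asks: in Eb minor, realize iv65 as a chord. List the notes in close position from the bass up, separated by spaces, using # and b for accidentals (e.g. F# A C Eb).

The numeral's case and figure indicate a minor seventh chord. In Eb minor its root, the subdominant, is Ab.
Stacking thirds from Ab gives Ab-Cb-Eb-Gb.
The figured bass 65 indicates first inversion, placing the third (Cb) in the bass: Cb-Eb-Gb-Ab.

Cb Eb Gb Ab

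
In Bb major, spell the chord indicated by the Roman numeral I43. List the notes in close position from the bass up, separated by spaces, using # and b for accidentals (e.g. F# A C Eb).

F A Bb D

In Bb major, the tonic is Bb, and the diatonic chord built there is a major seventh chord.
Stacking thirds from Bb gives Bb-D-F-A.
The figured bass 43 indicates second inversion, placing the fifth (F) in the bass: F-A-Bb-D.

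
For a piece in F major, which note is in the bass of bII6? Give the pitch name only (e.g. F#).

bII in F major has root Gb; the chord is Gb-Bb-Db.
The figure 6 means first inversion — the third is in the bass.

Bb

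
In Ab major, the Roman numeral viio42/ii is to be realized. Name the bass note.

Gb

The applied chord viio42/ii is rooted on A: A-C-Eb-Gb.
The figure 42 means third inversion — the seventh is in the bass.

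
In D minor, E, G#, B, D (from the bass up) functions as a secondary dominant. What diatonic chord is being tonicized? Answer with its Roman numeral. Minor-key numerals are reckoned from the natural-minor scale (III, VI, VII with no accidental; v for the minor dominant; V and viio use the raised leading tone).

V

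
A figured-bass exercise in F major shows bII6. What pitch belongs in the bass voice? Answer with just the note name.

Bb

bII in F major has root Gb; the chord is Gb-Bb-Db.
The figure 6 means first inversion — the third is in the bass.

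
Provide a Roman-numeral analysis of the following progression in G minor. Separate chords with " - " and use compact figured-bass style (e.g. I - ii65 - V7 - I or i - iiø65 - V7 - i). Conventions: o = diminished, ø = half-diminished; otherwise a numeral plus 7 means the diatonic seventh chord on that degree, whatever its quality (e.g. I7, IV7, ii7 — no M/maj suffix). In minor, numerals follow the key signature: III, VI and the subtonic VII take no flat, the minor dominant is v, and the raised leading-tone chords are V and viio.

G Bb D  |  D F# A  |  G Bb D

i - V - i

G-Bb-D: minor triad on G = scale degree 1 → i.
D-F#-A has root D, degree 5 in G minor, so V.
G-Bb-D: minor triad on G = scale degree 1 → i.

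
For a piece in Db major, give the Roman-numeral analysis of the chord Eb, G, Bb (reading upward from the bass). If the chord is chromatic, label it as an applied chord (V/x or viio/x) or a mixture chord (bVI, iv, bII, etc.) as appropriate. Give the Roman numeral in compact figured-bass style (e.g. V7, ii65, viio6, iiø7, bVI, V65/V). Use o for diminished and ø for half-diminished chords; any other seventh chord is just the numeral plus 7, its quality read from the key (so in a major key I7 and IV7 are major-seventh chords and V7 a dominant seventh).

V/V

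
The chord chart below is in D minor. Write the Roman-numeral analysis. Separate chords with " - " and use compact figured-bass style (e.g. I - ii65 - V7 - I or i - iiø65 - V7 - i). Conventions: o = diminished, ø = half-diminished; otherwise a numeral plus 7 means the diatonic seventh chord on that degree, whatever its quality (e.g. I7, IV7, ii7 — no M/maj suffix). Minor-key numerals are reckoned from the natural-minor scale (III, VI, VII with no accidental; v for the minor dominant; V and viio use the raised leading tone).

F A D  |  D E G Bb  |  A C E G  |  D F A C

i6 - iiø42 - v7 - i7

F-A-D: minor triad on D = scale degree 1 → i6.
D-E-G-Bb: half-diminished seventh chord on E = scale degree 2 → iiø42.
A-C-E-G: minor seventh chord on A = scale degree 5 → v7.
D-F-A-C: minor seventh chord on D = scale degree 1 → i7.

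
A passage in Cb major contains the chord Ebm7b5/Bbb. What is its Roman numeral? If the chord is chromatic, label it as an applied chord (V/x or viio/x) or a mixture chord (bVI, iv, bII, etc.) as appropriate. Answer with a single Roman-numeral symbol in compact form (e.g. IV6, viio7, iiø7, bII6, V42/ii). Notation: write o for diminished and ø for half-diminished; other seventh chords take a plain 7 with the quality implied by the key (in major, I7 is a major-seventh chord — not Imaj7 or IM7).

viiø43/IV

The pitches Eb-Gb-Bbb-Db form a half-diminished seventh chord rooted on Eb.
Eb sits a half step below Fb (IV in Cb major); a diminished chord there is the applied leading-tone chord of IV.
With Bbb in the bass the chord is in second inversion, so the figured bass is 43.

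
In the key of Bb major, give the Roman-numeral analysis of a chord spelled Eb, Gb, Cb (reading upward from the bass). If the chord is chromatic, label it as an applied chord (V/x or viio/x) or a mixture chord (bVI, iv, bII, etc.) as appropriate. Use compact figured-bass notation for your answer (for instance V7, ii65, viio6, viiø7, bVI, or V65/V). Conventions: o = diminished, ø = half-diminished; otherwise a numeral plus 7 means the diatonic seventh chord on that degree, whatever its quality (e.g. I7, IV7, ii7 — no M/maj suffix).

bII6

Stacked in thirds the chord is Cb-Eb-Gb: a major triad on Cb.
Cb is the lowered second degree of Bb major (diatonic 2 would be C). This is the Neapolitan sixth — a major triad on the lowered second degree, here in its customary first inversion.
With Eb in the bass the chord is in first inversion, so the figured bass is 6.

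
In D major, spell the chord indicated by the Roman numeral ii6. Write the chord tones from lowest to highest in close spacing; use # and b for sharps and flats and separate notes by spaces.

In D major, scale degree 2 is E, and the diatonic chord built there is a minor triad.
Stacking thirds from E gives E-G-B.
The figured bass 6 indicates first inversion, placing the third (G) in the bass: G-B-E.

G B E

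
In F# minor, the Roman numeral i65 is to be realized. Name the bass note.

A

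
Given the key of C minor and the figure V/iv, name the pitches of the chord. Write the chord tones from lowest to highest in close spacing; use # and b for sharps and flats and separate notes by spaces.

C E G

V/iv is a secondary dominant — the dominant triad of iv. iv in C minor is F, so the applied chord's root is C, a perfect fifth above.
Building a major triad on C gives C-E-G.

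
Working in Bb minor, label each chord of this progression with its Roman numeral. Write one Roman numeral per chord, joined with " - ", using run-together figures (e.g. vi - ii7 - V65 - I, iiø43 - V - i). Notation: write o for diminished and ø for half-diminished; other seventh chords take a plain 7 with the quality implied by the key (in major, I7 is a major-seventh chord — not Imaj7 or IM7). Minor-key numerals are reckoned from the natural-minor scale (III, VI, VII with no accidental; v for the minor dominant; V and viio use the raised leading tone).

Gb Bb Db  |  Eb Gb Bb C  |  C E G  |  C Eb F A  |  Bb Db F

VI - iiø65 - V/V - V43 - i

Gb-Bb-Db: root Gb is the submediant; major triad there is VI.
Eb-Gb-Bb-C: root C is the supertonic; half-diminished seventh chord there is iiø65.
C-E-G is the secondary dominant of V (major triad on C): V/V.
C-Eb-F-A: dominant seventh chord on F = scale degree 5 → V43.
Bb-Db-F: minor triad on Bb = scale degree 1 → i.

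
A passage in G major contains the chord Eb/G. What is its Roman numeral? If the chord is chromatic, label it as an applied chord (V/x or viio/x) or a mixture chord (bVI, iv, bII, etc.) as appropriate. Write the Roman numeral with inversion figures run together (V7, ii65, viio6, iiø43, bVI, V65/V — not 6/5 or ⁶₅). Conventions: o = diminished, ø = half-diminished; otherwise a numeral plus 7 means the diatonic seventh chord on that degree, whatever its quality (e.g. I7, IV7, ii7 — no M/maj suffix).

bVI6

Stacked in thirds the chord is Eb-G-Bb: a major triad on Eb.
Eb is the lowered sixth degree of G major (diatonic 6 would be E). This is a major triad on the lowered sixth degree, borrowed from the parallel minor.
With G in the bass the chord is in first inversion, so the figured bass is 6.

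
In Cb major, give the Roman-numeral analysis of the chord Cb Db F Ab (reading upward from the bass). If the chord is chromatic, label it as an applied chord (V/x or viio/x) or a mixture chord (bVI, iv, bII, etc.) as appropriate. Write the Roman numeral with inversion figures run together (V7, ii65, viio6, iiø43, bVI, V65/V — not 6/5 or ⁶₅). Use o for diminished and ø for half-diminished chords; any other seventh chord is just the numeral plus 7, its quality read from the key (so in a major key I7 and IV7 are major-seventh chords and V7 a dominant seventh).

The pitches Db-F-Ab-Cb form a dominant seventh chord rooted on Db.
Db is not a diatonic chord root with this quality in Cb major, but it lies a perfect fifth above Gb (V), so the chord functions as an applied dominant of V.
With Cb in the bass the chord is in third inversion, so the figured bass is 42.

V42/V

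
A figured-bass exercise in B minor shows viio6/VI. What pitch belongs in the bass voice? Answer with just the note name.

The applied chord viio6/VI is rooted on F#: F#-A-C.
The figure 6 means first inversion — the third is in the bass.

A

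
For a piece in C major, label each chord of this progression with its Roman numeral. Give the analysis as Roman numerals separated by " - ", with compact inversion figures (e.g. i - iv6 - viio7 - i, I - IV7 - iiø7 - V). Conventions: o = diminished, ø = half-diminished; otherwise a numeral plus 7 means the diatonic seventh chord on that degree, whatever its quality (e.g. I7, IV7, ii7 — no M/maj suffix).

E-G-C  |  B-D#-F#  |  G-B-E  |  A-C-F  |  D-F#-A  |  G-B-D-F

I6 - V/iii - iii6 - IV6 - V/V - V7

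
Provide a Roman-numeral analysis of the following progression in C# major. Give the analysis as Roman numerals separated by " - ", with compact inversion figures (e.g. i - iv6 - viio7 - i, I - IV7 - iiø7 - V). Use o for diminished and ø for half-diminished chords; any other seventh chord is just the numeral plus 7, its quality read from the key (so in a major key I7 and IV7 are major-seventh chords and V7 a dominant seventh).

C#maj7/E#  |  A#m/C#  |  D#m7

I65 - vi6 - ii7

C#maj7/E# has root C#, degree 1 in C# major, so I65.
A#m/C#: minor triad on A# = scale degree 6 → vi6.
D#m7 has root D#, degree 2 in C# major, so ii7.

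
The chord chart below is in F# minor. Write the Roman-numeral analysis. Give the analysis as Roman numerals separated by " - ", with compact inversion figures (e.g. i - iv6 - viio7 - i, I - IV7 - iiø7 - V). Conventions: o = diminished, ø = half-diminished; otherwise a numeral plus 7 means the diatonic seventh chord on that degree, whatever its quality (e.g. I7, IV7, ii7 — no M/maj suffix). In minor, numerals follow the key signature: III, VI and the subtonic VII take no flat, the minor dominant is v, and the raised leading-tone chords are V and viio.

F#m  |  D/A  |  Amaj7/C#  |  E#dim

i - VI64 - III65 - viio

F#m has root F#, degree 1 in F# minor, so i.
D/A: major triad on D = scale degree 6 → VI64.
Amaj7/C# has root A, degree 3 in F# minor, so III65.
E#dim: diminished triad on E# = scale degree 7 → viio.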